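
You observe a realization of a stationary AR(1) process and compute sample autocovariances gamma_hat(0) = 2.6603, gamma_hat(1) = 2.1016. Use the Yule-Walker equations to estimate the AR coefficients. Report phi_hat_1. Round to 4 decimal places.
\hat\phi_{1} = 0.7900

The Yule-Walker equations for an AR(p) process read, in matrix form,
  Gamma_p phi = r_p,   with   (Gamma_p)_{ij} = gamma(|i - j|),
                       (r_p)_i = gamma(i),   i,j = 1..p.
Substitute the sample gammas (Toeplitz matrix and right-hand side of size 1):
  Gamma_p = [[2.6603]]
  r_p     = [2.1016]
With p = 1 this is the single equation gamma(0) phi_1 = gamma(1):
  phi_hat_1 = gamma(1) / gamma(0) = 2.1016 / 2.6603 = 0.7900.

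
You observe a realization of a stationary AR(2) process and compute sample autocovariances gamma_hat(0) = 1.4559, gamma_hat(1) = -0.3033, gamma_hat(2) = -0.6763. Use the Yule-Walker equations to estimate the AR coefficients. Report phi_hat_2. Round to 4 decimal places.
\hat\phi_{2} = -0.5310

The Yule-Walker equations for an AR(p) process read, in matrix form,
  Gamma_p phi = r_p,   with   (Gamma_p)_{ij} = gamma(|i - j|),
                       (r_p)_i = gamma(i),   i,j = 1..p.
Substitute the sample gammas (Toeplitz matrix and right-hand side of size 2):
  Gamma_p = [[1.4559, -0.3033], [-0.3033, 1.4559]]
  r_p     = [-0.3033, -0.6763]
Written out:
  1.4559 phi_1 - 0.3033 phi_2 = -0.3033
  -0.3033 phi_1 + 1.4559 phi_2 = -0.6763
Solve by Cramer's rule:
  det = gamma(0)^2 - gamma(1)^2 = (1.4559)^2 - (-0.3033)^2 = 2.11964481 - 0.09199089 = 2.02765392
  phi_hat_1 = [gamma(1) gamma(0) - gamma(1) gamma(2)] / det = [(-0.3033)(1.4559) - (-0.3033)(-0.6763)] / 2.02765392 = -0.64669626 / 2.02765392 = -0.3189
  phi_hat_2 = [gamma(0) gamma(2) - gamma(1)^2] / det = [(1.4559)(-0.6763) - (-0.3033)^2] / 2.02765392 = -1.07661606 / 2.02765392 = -0.531
So phi_hat = [-0.3189, -0.5310].
Therefore phi_hat_2 = -0.5310.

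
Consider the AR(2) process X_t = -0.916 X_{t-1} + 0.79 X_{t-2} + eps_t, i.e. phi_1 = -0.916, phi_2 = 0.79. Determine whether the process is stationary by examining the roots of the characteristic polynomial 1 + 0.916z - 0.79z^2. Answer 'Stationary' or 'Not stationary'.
\text{Not stationary}

The AR(p) characteristic polynomial is P(z) = 1 + 0.916z - 0.79z^2.
Stationarity requires all roots to lie outside the unit circle, i.e. |z| > 1 for every root.
Set 1 + (0.916) z + (-0.79) z^2 = 0, i.e. a z^2 + b z + c = 0 with a = -0.79, b = 0.916, c = 1.
Discriminant D = b^2 - 4ac = (0.916)^2 - 4*(-0.79)*1 = 0.839056 - (-3.16) = 3.999056.
D >= 0, so the roots are real: z = (-b +/- sqrt(D)) / (2a) = (-0.916 +/- 1.999764) / (-1.58).
  z_1 = (-0.916 + 1.999764) / (-1.58) = -0.6859,   |z_1| = 0.6859.
  z_2 = (-0.916 - 1.999764) / (-1.58) = 1.8454,   |z_2| = 1.8454.
Moduli of all roots: 0.6859, 1.8454.
All moduli strictly greater than 1? No.
Verdict: Not stationary.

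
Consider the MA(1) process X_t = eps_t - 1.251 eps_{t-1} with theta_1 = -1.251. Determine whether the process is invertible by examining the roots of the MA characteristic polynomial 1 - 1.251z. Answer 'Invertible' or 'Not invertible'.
\text{Not invertible}

The MA(q) characteristic polynomial is P(z) = 1 - 1.251z.
Invertibility requires all roots to lie outside the unit circle, i.e. |z| > 1 for every root.
This is linear in z: 1 + (-1.251) z = 0  =>  z = -1/(-1.251) = 0.799361,  |z| = 0.799361.
Moduli of all roots: 0.7994.
All moduli strictly greater than 1? No.
Verdict: Not invertible.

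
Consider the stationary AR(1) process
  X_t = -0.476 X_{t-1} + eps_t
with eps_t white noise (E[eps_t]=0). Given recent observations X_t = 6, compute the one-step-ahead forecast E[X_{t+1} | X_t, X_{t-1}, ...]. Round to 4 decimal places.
E[X_{t+1} \mid \mathcal F_t] = -2.8560

For an AR(p) model X_t = c + sum_i phi_i X_{t-i} + eps_t, the
one-step-ahead conditional mean is
  E[X_{t+1} | X_t, ...] = c + sum_i phi_i X_{t+1-i}.
Substitute known values:
  E[X_{t+1} | ...] = (-0.476) * (6)
                   = -2.8560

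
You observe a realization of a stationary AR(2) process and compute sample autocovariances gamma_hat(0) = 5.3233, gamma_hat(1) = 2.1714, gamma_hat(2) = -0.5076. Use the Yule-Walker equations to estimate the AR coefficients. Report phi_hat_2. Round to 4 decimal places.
\hat\phi_{2} = -0.3140

The Yule-Walker equations for an AR(p) process read, in matrix form,
  Gamma_p phi = r_p,   with   (Gamma_p)_{ij} = gamma(|i - j|),
                       (r_p)_i = gamma(i),   i,j = 1..p.
Substitute the sample gammas (Toeplitz matrix and right-hand side of size 2):
  Gamma_p = [[5.3233, 2.1714], [2.1714, 5.3233]]
  r_p     = [2.1714, -0.5076]
Written out:
  5.3233 phi_1 + 2.1714 phi_2 = 2.1714
  2.1714 phi_1 + 5.3233 phi_2 = -0.5076
Solve by Cramer's rule:
  det = gamma(0)^2 - gamma(1)^2 = (5.3233)^2 - (2.1714)^2 = 28.33752289 - 4.71497796 = 23.62254493
  phi_hat_1 = [gamma(1) gamma(0) - gamma(1) gamma(2)] / det = [(2.1714)(5.3233) - (2.1714)(-0.5076)] / 23.62254493 = 12.66121626 / 23.62254493 = 0.536
  phi_hat_2 = [gamma(0) gamma(2) - gamma(1)^2] / det = [(5.3233)(-0.5076) - (2.1714)^2] / 23.62254493 = -7.41708504 / 23.62254493 = -0.314
So phi_hat = [0.5360, -0.3140].
Therefore phi_hat_2 = -0.3140.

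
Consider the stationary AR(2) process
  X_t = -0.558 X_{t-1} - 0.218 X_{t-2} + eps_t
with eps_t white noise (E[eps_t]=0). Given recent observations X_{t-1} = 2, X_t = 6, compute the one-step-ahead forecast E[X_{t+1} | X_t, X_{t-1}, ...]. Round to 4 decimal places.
E[X_{t+1} \mid \mathcal F_t] = -3.7840

For an AR(p) model X_t = c + sum_i phi_i X_{t-i} + eps_t, the
one-step-ahead conditional mean is
  E[X_{t+1} | X_t, ...] = c + sum_i phi_i X_{t+1-i}.
Substitute known values:
  E[X_{t+1} | ...] = (-0.558) * (6) + (-0.218) * (2)
                   = -3.7840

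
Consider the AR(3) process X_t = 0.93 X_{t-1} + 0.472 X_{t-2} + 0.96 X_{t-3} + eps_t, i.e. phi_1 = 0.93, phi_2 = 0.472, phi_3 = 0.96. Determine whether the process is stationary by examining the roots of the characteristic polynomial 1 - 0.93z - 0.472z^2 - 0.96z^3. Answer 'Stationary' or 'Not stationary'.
\text{Not stationary}

The AR(p) characteristic polynomial is P(z) = 1 - 0.93z - 0.472z^2 - 0.96z^3.
Stationarity requires all roots to lie outside the unit circle, i.e. |z| > 1 for every root.
Degree 3: look for a simple real root z0 first, then factor out (1 - z/z0) and solve the remaining quadratic.
Testing z0 = 0.625: P(0.625) = 1 + (-0.93)(0.625) + (-0.472)(0.625)^2 + (-0.96)(0.625)^3
  = 1 + (-0.58125) + (-0.184375) + (-0.234375) = 0.  So z_0 = 0.625 is a root, |z_0| = 0.625.
Divide out the factor (1 - 1.6 z) = (1 - z/z0) (since 1/z0 = 1.6):
  P(z) = (1 - 1.6 z)(1 + (0.67) z + (0.6) z^2)
  [check: z-coef 0.67 - (1.6) = -0.93; z^2-coef 0.6 - (1.6)(0.67) = -0.472; z^3-coef -(1.6)(0.6) = -0.96.]
Remaining roots from the quadratic factor 1 + (0.67) z + (0.6) z^2:
  Set 1 + (0.67) z + (0.6) z^2 = 0, i.e. a z^2 + b z + c = 0 with a = 0.6, b = 0.67, c = 1.
  Discriminant D = b^2 - 4ac = (0.67)^2 - 4*(0.6)*1 = 0.4489 - (2.4) = -1.9511.
  D < 0, so the roots are the complex-conjugate pair z = (-b +/- i sqrt(-D)) / (2a) = -0.5583 +/- 1.164i.
  For a conjugate pair |z|^2 = z * conj(z) = (product of roots) = c/a = 1/(0.6) = 1.666667, so |z| = sqrt(1.666667) = 1.291 for both roots.
Moduli of all roots: 0.6250, 1.2910, 1.2910.
All moduli strictly greater than 1? No.
Verdict: Not stationary.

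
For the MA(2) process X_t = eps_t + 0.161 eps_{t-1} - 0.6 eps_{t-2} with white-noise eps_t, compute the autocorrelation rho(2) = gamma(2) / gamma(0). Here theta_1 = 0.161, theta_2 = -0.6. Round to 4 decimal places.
\rho(2) = -0.4329

For an MA(q) process with theta_0 = 1, the autocovariance is
  gamma(k) = sigma^2 * sum_{i=0..q-k} theta_i * theta_{i+k},
and rho(k) = gamma(k) / gamma(0). Sigma^2 cancels.
  numerator   = (1)*(-0.6) = -0.6.
  denominator = (1)^2 + (0.161)^2 + (-0.6)^2 = 1.385921.
  rho(2) = -0.6 / 1.385921 = -0.4329.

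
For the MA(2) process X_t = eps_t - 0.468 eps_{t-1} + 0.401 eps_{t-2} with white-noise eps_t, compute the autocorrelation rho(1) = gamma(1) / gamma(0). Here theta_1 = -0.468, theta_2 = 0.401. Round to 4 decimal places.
\rho(1) = -0.4752

For an MA(q) process with theta_0 = 1, the autocovariance is
  gamma(k) = sigma^2 * sum_{i=0..q-k} theta_i * theta_{i+k},
and rho(k) = gamma(k) / gamma(0). Sigma^2 cancels.
  numerator   = (1)*(-0.468) + (-0.468)*(0.401) = -0.655668.
  denominator = (1)^2 + (-0.468)^2 + (0.401)^2 = 1.379825.
  rho(1) = -0.655668 / 1.379825 = -0.4752.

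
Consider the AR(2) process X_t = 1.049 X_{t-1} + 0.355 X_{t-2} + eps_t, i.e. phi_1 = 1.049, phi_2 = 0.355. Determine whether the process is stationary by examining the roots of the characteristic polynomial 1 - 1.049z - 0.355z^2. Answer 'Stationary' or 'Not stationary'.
\text{Not stationary}

The AR(p) characteristic polynomial is P(z) = 1 - 1.049z - 0.355z^2.
Stationarity requires all roots to lie outside the unit circle, i.e. |z| > 1 for every root.
Set 1 + (-1.049) z + (-0.355) z^2 = 0, i.e. a z^2 + b z + c = 0 with a = -0.355, b = -1.049, c = 1.
Discriminant D = b^2 - 4ac = (-1.049)^2 - 4*(-0.355)*1 = 1.100401 - (-1.42) = 2.520401.
D >= 0, so the roots are real: z = (-b +/- sqrt(D)) / (2a) = (1.049 +/- 1.587577) / (-0.71).
  z_1 = (1.049 + 1.587577) / (-0.71) = -3.7135,   |z_1| = 3.7135.
  z_2 = (1.049 - 1.587577) / (-0.71) = 0.7586,   |z_2| = 0.7586.
Moduli of all roots: 3.7135, 0.7586.
All moduli strictly greater than 1? No.
Verdict: Not stationary.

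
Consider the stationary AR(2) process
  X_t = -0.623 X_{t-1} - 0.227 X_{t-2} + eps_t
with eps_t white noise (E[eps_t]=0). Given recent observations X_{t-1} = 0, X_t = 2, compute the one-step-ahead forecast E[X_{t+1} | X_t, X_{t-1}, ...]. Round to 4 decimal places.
E[X_{t+1} \mid \mathcal F_t] = -1.2460

For an AR(p) model X_t = c + sum_i phi_i X_{t-i} + eps_t, the
one-step-ahead conditional mean is
  E[X_{t+1} | X_t, ...] = c + sum_i phi_i X_{t+1-i}.
Substitute known values:
  E[X_{t+1} | ...] = (-0.623) * (2) + (-0.227) * (0)
                   = -1.2460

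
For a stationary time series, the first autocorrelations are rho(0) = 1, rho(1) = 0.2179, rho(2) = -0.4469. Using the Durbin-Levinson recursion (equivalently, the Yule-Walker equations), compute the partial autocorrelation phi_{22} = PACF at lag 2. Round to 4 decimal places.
\phi_{22} = -0.5190

The PACF at lag k is phi_{kk}, the last component of the solution
to the Yule-Walker system G_k phi = r_k where
  (G_k)_{ij} = rho(|i - j|), (r_k)_i = rho(i), i,j = 1..k.
Equivalently, Durbin-Levinson gives phi_{kk} iteratively:
  phi_{11} = rho(1)
  phi_{kk} = [rho(k) - sum_{j=1..k-1} phi_{k-1,j} rho(k-j)]
            / [1 - sum_{j=1..k-1} phi_{k-1,j} rho(j)],
  phi_{k,j} = phi_{k-1,j} - phi_{kk} phi_{k-1,k-j},  j = 1..k-1.
Step k = 1:
  phi_11 = rho(1) = 0.2179.
Step k = 2:
  phi_22 = [rho(2) - phi_11 rho(1)] / [1 - phi_11 rho(1)] = [-0.4469 - (0.2179)(0.2179)] / [1 - (0.2179)(0.2179)]
         = -0.49438041 / 0.95251959 = -0.519.
Therefore phi_{22} = -0.5190.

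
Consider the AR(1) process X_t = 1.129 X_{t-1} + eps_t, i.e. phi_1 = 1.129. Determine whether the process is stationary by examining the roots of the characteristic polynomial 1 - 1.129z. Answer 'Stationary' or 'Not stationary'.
\text{Not stationary}

The AR(p) characteristic polynomial is P(z) = 1 - 1.129z.
Stationarity requires all roots to lie outside the unit circle, i.e. |z| > 1 for every root.
This is linear in z: 1 + (-1.129) z = 0  =>  z = -1/(-1.129) = 0.88574,  |z| = 0.88574.
Moduli of all roots: 0.8857.
All moduli strictly greater than 1? No.
Verdict: Not stationary.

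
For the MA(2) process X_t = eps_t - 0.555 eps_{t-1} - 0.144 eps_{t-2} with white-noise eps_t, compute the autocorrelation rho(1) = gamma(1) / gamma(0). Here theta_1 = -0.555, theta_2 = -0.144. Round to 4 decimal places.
\rho(1) = -0.3575

For an MA(q) process with theta_0 = 1, the autocovariance is
  gamma(k) = sigma^2 * sum_{i=0..q-k} theta_i * theta_{i+k},
and rho(k) = gamma(k) / gamma(0). Sigma^2 cancels.
  numerator   = (1)*(-0.555) + (-0.555)*(-0.144) = -0.47508.
  denominator = (1)^2 + (-0.555)^2 + (-0.144)^2 = 1.328761.
  rho(1) = -0.47508 / 1.328761 = -0.3575.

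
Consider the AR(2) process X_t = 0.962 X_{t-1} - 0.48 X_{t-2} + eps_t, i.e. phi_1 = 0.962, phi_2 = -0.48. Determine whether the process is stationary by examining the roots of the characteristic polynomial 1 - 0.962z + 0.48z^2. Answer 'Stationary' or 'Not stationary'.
\text{Stationary}

The AR(p) characteristic polynomial is P(z) = 1 - 0.962z + 0.48z^2.
Stationarity requires all roots to lie outside the unit circle, i.e. |z| > 1 for every root.
Set 1 + (-0.962) z + (0.48) z^2 = 0, i.e. a z^2 + b z + c = 0 with a = 0.48, b = -0.962, c = 1.
Discriminant D = b^2 - 4ac = (-0.962)^2 - 4*(0.48)*1 = 0.925444 - (1.92) = -0.994556.
D < 0, so the roots are the complex-conjugate pair z = (-b +/- i sqrt(-D)) / (2a) = 1.0021 +/- 1.0388i.
For a conjugate pair |z|^2 = z * conj(z) = (product of roots) = c/a = 1/(0.48) = 2.083333, so |z| = sqrt(2.083333) = 1.4434 for both roots.
Moduli of all roots: 1.4434, 1.4434.
All moduli strictly greater than 1? Yes.
Verdict: Stationary.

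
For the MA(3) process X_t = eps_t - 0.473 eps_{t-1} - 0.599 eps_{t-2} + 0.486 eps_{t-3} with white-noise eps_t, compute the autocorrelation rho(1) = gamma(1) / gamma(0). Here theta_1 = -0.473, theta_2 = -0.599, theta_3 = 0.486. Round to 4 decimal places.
\rho(1) = -0.2644

For an MA(q) process with theta_0 = 1, the autocovariance is
  gamma(k) = sigma^2 * sum_{i=0..q-k} theta_i * theta_{i+k},
and rho(k) = gamma(k) / gamma(0). Sigma^2 cancels.
  numerator   = (1)*(-0.473) + (-0.473)*(-0.599) + (-0.599)*(0.486) = -0.480787.
  denominator = (1)^2 + (-0.473)^2 + (-0.599)^2 + (0.486)^2 = 1.818726.
  rho(1) = -0.480787 / 1.818726 = -0.2644.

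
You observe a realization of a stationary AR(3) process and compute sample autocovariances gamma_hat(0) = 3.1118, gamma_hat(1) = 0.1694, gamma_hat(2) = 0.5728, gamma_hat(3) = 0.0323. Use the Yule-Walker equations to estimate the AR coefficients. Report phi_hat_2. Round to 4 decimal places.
\hat\phi_{2} = 0.1820

The Yule-Walker equations for an AR(p) process read, in matrix form,
  Gamma_p phi = r_p,   with   (Gamma_p)_{ij} = gamma(|i - j|),
                       (r_p)_i = gamma(i),   i,j = 1..p.
Substitute the sample gammas (Toeplitz matrix and right-hand side of size 3):
  Gamma_p = [[3.1118, 0.1694, 0.5728], [0.1694, 3.1118, 0.1694], [0.5728, 0.1694, 3.1118]]
  r_p     = [0.1694, 0.5728, 0.0323]
Written out (R1..R3):
  (R1) 3.1118 phi_1 + 0.1694 phi_2 + 0.5728 phi_3 = 0.1694
  (R2) 0.1694 phi_1 + 3.1118 phi_2 + 0.1694 phi_3 = 0.5728
  (R3) 0.5728 phi_1 + 0.1694 phi_2 + 3.1118 phi_3 = 0.0323
Gaussian elimination:
  R2 <- R2 - (0.1694/3.1118) R1 = R2 - (0.054438) R1:  3.102578 phi_2 + 0.138218 phi_3 = 0.563578
  R3 <- R3 - (0.5728/3.1118) R1 = R3 - (0.184074) R1:  0.138218 phi_2 + 3.006363 phi_3 = 0.001118
  R3 <- R3 - (0.138218/3.102578) R2 = R3 - (0.044549) R2:  3.000205 phi_3 = -0.023989
Back-substitution:
  phi_hat_3 = -0.023989 / 3.000205 = -0.007996
  phi_hat_2 = (0.563578 - (0.138218)(-0.007996)) / 3.102578 = 0.182005
  phi_hat_1 = (0.1694 - (0.1694)(0.182005) - (0.5728)(-0.007996)) / 3.1118 = 0.046002
So phi_hat = [0.0460, 0.1820, -0.0080].
Therefore phi_hat_2 = 0.1820.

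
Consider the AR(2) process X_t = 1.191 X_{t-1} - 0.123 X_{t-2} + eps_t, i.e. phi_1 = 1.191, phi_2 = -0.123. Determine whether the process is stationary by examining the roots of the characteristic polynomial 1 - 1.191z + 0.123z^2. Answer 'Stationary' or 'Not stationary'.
\text{Not stationary}

The AR(p) characteristic polynomial is P(z) = 1 - 1.191z + 0.123z^2.
Stationarity requires all roots to lie outside the unit circle, i.e. |z| > 1 for every root.
Set 1 + (-1.191) z + (0.123) z^2 = 0, i.e. a z^2 + b z + c = 0 with a = 0.123, b = -1.191, c = 1.
Discriminant D = b^2 - 4ac = (-1.191)^2 - 4*(0.123)*1 = 1.418481 - (0.492) = 0.926481.
D >= 0, so the roots are real: z = (-b +/- sqrt(D)) / (2a) = (1.191 +/- 0.962539) / (0.246).
  z_1 = (1.191 + 0.962539) / (0.246) = 8.7542,   |z_1| = 8.7542.
  z_2 = (1.191 - 0.962539) / (0.246) = 0.9287,   |z_2| = 0.9287.
Moduli of all roots: 8.7542, 0.9287.
All moduli strictly greater than 1? No.
Verdict: Not stationary.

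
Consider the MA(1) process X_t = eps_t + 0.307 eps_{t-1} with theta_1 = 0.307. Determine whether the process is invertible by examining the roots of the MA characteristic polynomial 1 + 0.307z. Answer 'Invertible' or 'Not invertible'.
\text{Invertible}

The MA(q) characteristic polynomial is P(z) = 1 + 0.307z.
Invertibility requires all roots to lie outside the unit circle, i.e. |z| > 1 for every root.
This is linear in z: 1 + (0.307) z = 0  =>  z = -1/(0.307) = -3.257329,  |z| = 3.257329.
Moduli of all roots: 3.2573.
All moduli strictly greater than 1? Yes.
Verdict: Invertible.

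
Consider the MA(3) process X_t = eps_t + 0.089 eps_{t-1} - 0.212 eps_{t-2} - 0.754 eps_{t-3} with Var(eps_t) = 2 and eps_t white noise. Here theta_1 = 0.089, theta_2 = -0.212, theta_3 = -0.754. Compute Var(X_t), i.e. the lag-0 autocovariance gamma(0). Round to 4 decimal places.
\gamma(0) = 3.2428

For an MA(q) process X_t = eps_t + sum_i theta_i eps_{t-i} with
Var(eps_t) = sigma^2, the variance is
  gamma(0) = sigma^2 * (1 + sum_i theta_i^2).
  sum_i theta_i^2 = (0.089)^2 + (-0.212)^2 + (-0.754)^2 = 0.007921 + 0.044944 + 0.568516 = 0.621381.
  gamma(0) = 2 * (1 + 0.621381) = 2 * 1.621381 = 3.242762, which rounds to 3.2428.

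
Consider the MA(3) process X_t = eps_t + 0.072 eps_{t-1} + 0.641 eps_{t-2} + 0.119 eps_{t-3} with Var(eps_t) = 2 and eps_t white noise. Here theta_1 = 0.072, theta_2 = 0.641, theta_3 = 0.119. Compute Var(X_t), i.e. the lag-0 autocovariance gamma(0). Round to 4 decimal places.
\gamma(0) = 2.8605

For an MA(q) process X_t = eps_t + sum_i theta_i eps_{t-i} with
Var(eps_t) = sigma^2, the variance is
  gamma(0) = sigma^2 * (1 + sum_i theta_i^2).
  sum_i theta_i^2 = (0.072)^2 + (0.641)^2 + (0.119)^2 = 0.005184 + 0.410881 + 0.014161 = 0.430226.
  gamma(0) = 2 * (1 + 0.430226) = 2 * 1.430226 = 2.860452, which rounds to 2.8605.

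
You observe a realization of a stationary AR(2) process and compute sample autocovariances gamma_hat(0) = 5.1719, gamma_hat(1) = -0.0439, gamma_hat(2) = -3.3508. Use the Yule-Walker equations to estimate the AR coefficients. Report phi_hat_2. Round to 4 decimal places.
\hat\phi_{2} = -0.6480

The Yule-Walker equations for an AR(p) process read, in matrix form,
  Gamma_p phi = r_p,   with   (Gamma_p)_{ij} = gamma(|i - j|),
                       (r_p)_i = gamma(i),   i,j = 1..p.
Substitute the sample gammas (Toeplitz matrix and right-hand side of size 2):
  Gamma_p = [[5.1719, -0.0439], [-0.0439, 5.1719]]
  r_p     = [-0.0439, -3.3508]
Written out:
  5.1719 phi_1 - 0.0439 phi_2 = -0.0439
  -0.0439 phi_1 + 5.1719 phi_2 = -3.3508
Solve by Cramer's rule:
  det = gamma(0)^2 - gamma(1)^2 = (5.1719)^2 - (-0.0439)^2 = 26.74854961 - 0.00192721 = 26.7466224
  phi_hat_1 = [gamma(1) gamma(0) - gamma(1) gamma(2)] / det = [(-0.0439)(5.1719) - (-0.0439)(-3.3508)] / 26.7466224 = -0.37414653 / 26.7466224 = -0.014
  phi_hat_2 = [gamma(0) gamma(2) - gamma(1)^2] / det = [(5.1719)(-3.3508) - (-0.0439)^2] / 26.7466224 = -17.33192973 / 26.7466224 = -0.648
So phi_hat = [-0.0140, -0.6480].
Therefore phi_hat_2 = -0.6480.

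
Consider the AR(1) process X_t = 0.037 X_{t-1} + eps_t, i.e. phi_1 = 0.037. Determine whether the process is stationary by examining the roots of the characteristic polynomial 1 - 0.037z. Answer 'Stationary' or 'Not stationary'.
\text{Stationary}

The AR(p) characteristic polynomial is P(z) = 1 - 0.037z.
Stationarity requires all roots to lie outside the unit circle, i.e. |z| > 1 for every root.
This is linear in z: 1 + (-0.037) z = 0  =>  z = -1/(-0.037) = 27.027027,  |z| = 27.027027.
Moduli of all roots: 27.0270.
All moduli strictly greater than 1? Yes.
Verdict: Stationary.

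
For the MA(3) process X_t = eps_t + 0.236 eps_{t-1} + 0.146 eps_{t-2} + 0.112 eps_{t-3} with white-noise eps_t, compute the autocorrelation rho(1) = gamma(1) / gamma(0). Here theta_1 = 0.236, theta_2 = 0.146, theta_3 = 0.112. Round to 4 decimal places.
\rho(1) = 0.2632

For an MA(q) process with theta_0 = 1, the autocovariance is
  gamma(k) = sigma^2 * sum_{i=0..q-k} theta_i * theta_{i+k},
and rho(k) = gamma(k) / gamma(0). Sigma^2 cancels.
  numerator   = (1)*(0.236) + (0.236)*(0.146) + (0.146)*(0.112) = 0.286808.
  denominator = (1)^2 + (0.236)^2 + (0.146)^2 + (0.112)^2 = 1.089556.
  rho(1) = 0.286808 / 1.089556 = 0.2632.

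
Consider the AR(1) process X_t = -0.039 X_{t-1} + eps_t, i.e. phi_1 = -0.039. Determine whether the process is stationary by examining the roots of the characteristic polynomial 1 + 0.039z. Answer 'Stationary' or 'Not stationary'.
\text{Stationary}

The AR(p) characteristic polynomial is P(z) = 1 + 0.039z.
Stationarity requires all roots to lie outside the unit circle, i.e. |z| > 1 for every root.
This is linear in z: 1 + (0.039) z = 0  =>  z = -1/(0.039) = -25.641026,  |z| = 25.641026.
Moduli of all roots: 25.6410.
All moduli strictly greater than 1? Yes.
Verdict: Stationary.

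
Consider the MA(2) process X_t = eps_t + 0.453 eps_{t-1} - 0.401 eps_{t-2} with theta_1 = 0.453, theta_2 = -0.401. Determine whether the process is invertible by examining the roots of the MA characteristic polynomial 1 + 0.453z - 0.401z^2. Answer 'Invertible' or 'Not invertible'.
\text{Invertible}

The MA(q) characteristic polynomial is P(z) = 1 + 0.453z - 0.401z^2.
Invertibility requires all roots to lie outside the unit circle, i.e. |z| > 1 for every root.
Set 1 + (0.453) z + (-0.401) z^2 = 0, i.e. a z^2 + b z + c = 0 with a = -0.401, b = 0.453, c = 1.
Discriminant D = b^2 - 4ac = (0.453)^2 - 4*(-0.401)*1 = 0.205209 - (-1.604) = 1.809209.
D >= 0, so the roots are real: z = (-b +/- sqrt(D)) / (2a) = (-0.453 +/- 1.345068) / (-0.802).
  z_1 = (-0.453 + 1.345068) / (-0.802) = -1.1123,   |z_1| = 1.1123.
  z_2 = (-0.453 - 1.345068) / (-0.802) = 2.242,   |z_2| = 2.242.
Moduli of all roots: 1.1123, 2.2420.
All moduli strictly greater than 1? Yes.
Verdict: Invertible.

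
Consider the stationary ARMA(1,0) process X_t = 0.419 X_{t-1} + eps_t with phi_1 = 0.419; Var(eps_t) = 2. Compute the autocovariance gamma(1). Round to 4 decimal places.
\gamma(1) = 1.0164

Multiply the model equation by X_{t-k} and take expectations. With theta_0 = psi_0 = 1 and psi_j the MA(infinity) weights, this gives
  gamma(k) - sum_i phi_i gamma(k-i) = c_k,
  c_k = sigma^2 * sum_{j=k..q} theta_j psi_{j-k}   (c_k = 0 for k > q),
using gamma(-m) = gamma(m).
Pure AR (q = 0): c_0 = sigma^2 = 2, c_k = 0 for k >= 1.
Equations for k = 0 and k = 1 (AR order 1):
  gamma(0) = phi_1 gamma(1) + c_0
  gamma(1) = phi_1 gamma(0) + c_1
Substituting the second into the first: gamma(0) (1 - phi_1^2) = c_0 + phi_1 c_1, so
  gamma(0) = c_0 / (1 - phi_1^2) = 2 / (1 - (0.419)^2) = 2 / 0.824439 = 2.425892.
  gamma(1) = phi_1 gamma(0) = (0.419)(2.425892) = 1.016449.
Therefore gamma(1) = 1.0164 (to 4 decimal places).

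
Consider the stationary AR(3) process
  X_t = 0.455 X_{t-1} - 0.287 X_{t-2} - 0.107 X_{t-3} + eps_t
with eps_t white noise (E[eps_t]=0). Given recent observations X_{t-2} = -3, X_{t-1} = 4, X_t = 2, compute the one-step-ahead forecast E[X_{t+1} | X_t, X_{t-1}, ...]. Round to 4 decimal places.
E[X_{t+1} \mid \mathcal F_t] = 0.0830

For an AR(p) model X_t = c + sum_i phi_i X_{t-i} + eps_t, the
one-step-ahead conditional mean is
  E[X_{t+1} | X_t, ...] = c + sum_i phi_i X_{t+1-i}.
Substitute known values:
  E[X_{t+1} | ...] = (0.455) * (2) + (-0.287) * (4) + (-0.107) * (-3)
                   = 0.0830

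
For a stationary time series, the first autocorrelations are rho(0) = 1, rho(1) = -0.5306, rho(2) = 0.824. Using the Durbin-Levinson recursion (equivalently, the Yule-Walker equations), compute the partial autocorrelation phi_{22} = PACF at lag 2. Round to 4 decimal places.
\phi_{22} = 0.7550

The PACF at lag k is phi_{kk}, the last component of the solution
to the Yule-Walker system G_k phi = r_k where
  (G_k)_{ij} = rho(|i - j|), (r_k)_i = rho(i), i,j = 1..k.
Equivalently, Durbin-Levinson gives phi_{kk} iteratively:
  phi_{11} = rho(1)
  phi_{kk} = [rho(k) - sum_{j=1..k-1} phi_{k-1,j} rho(k-j)]
            / [1 - sum_{j=1..k-1} phi_{k-1,j} rho(j)],
  phi_{k,j} = phi_{k-1,j} - phi_{kk} phi_{k-1,k-j},  j = 1..k-1.
Step k = 1:
  phi_11 = rho(1) = -0.5306.
Step k = 2:
  phi_22 = [rho(2) - phi_11 rho(1)] / [1 - phi_11 rho(1)] = [0.824 - (-0.5306)(-0.5306)] / [1 - (-0.5306)(-0.5306)]
         = 0.54246364 / 0.71846364 = 0.755.
Therefore phi_{22} = 0.7550.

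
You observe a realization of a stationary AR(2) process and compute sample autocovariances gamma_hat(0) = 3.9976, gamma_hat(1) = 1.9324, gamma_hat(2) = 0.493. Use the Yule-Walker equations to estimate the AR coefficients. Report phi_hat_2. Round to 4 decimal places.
\hat\phi_{2} = -0.1440

The Yule-Walker equations for an AR(p) process read, in matrix form,
  Gamma_p phi = r_p,   with   (Gamma_p)_{ij} = gamma(|i - j|),
                       (r_p)_i = gamma(i),   i,j = 1..p.
Substitute the sample gammas (Toeplitz matrix and right-hand side of size 2):
  Gamma_p = [[3.9976, 1.9324], [1.9324, 3.9976]]
  r_p     = [1.9324, 0.493]
Written out:
  3.9976 phi_1 + 1.9324 phi_2 = 1.9324
  1.9324 phi_1 + 3.9976 phi_2 = 0.493
Solve by Cramer's rule:
  det = gamma(0)^2 - gamma(1)^2 = (3.9976)^2 - (1.9324)^2 = 15.98080576 - 3.73416976 = 12.246636
  phi_hat_1 = [gamma(1) gamma(0) - gamma(1) gamma(2)] / det = [(1.9324)(3.9976) - (1.9324)(0.493)] / 12.246636 = 6.77228904 / 12.246636 = 0.553
  phi_hat_2 = [gamma(0) gamma(2) - gamma(1)^2] / det = [(3.9976)(0.493) - (1.9324)^2] / 12.246636 = -1.76335296 / 12.246636 = -0.144
So phi_hat = [0.5530, -0.1440].
Therefore phi_hat_2 = -0.1440.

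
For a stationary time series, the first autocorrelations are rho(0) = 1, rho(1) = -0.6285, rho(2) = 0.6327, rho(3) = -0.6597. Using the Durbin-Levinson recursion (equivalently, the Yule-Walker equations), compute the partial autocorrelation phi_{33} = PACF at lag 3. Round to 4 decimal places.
\phi_{33} = -0.3349

The PACF at lag k is phi_{kk}, the last component of the solution
to the Yule-Walker system G_k phi = r_k where
  (G_k)_{ij} = rho(|i - j|), (r_k)_i = rho(i), i,j = 1..k.
Equivalently, Durbin-Levinson gives phi_{kk} iteratively:
  phi_{11} = rho(1)
  phi_{kk} = [rho(k) - sum_{j=1..k-1} phi_{k-1,j} rho(k-j)]
            / [1 - sum_{j=1..k-1} phi_{k-1,j} rho(j)],
  phi_{k,j} = phi_{k-1,j} - phi_{kk} phi_{k-1,k-j},  j = 1..k-1.
Step k = 1:
  phi_11 = rho(1) = -0.6285.
Step k = 2:
  phi_22 = [rho(2) - phi_11 rho(1)] / [1 - phi_11 rho(1)] = [0.6327 - (-0.6285)(-0.6285)] / [1 - (-0.6285)(-0.6285)]
         = 0.23768775 / 0.60498775 = 0.39288.
  Update: phi_21 = phi_11 - phi_22 phi_11 = -0.6285 - (0.39288)(-0.6285) = -0.381575.
Step k = 3:
  phi_33 = [rho(3) - phi_21 rho(2) - phi_22 rho(1)] / [1 - phi_21 rho(1) - phi_22 rho(2)]
    numerator   = -0.6597 - (-0.381575)(0.6327) - (0.39288)(-0.6285) = -0.17135241
    denominator = 1 - (-0.381575)(-0.6285) - (0.39288)(0.6327) = 0.51160492
  phi_33 = -0.17135241 / 0.51160492 = -0.3349.
Therefore phi_{33} = -0.3349.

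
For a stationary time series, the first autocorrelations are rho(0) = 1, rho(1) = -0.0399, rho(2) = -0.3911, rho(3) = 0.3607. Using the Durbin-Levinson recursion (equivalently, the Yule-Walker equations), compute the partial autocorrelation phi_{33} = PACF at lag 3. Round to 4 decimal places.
\phi_{33} = 0.3830

The PACF at lag k is phi_{kk}, the last component of the solution
to the Yule-Walker system G_k phi = r_k where
  (G_k)_{ij} = rho(|i - j|), (r_k)_i = rho(i), i,j = 1..k.
Equivalently, Durbin-Levinson gives phi_{kk} iteratively:
  phi_{11} = rho(1)
  phi_{kk} = [rho(k) - sum_{j=1..k-1} phi_{k-1,j} rho(k-j)]
            / [1 - sum_{j=1..k-1} phi_{k-1,j} rho(j)],
  phi_{k,j} = phi_{k-1,j} - phi_{kk} phi_{k-1,k-j},  j = 1..k-1.
Step k = 1:
  phi_11 = rho(1) = -0.0399.
Step k = 2:
  phi_22 = [rho(2) - phi_11 rho(1)] / [1 - phi_11 rho(1)] = [-0.3911 - (-0.0399)(-0.0399)] / [1 - (-0.0399)(-0.0399)]
         = -0.39269201 / 0.99840799 = -0.393318.
  Update: phi_21 = phi_11 - phi_22 phi_11 = -0.0399 - (-0.393318)(-0.0399) = -0.055593.
Step k = 3:
  phi_33 = [rho(3) - phi_21 rho(2) - phi_22 rho(1)] / [1 - phi_21 rho(1) - phi_22 rho(2)]
    numerator   = 0.3607 - (-0.055593)(-0.3911) - (-0.393318)(-0.0399) = 0.32326403
    denominator = 1 - (-0.055593)(-0.0399) - (-0.393318)(-0.3911) = 0.84395508
  phi_33 = 0.32326403 / 0.84395508 = 0.383.
Therefore phi_{33} = 0.3830.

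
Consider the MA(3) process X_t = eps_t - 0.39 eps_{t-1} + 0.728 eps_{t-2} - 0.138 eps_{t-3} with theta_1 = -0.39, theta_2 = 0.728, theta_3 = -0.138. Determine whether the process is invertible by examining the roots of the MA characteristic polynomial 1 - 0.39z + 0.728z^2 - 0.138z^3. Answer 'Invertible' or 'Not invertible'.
\text{Invertible}

The MA(q) characteristic polynomial is P(z) = 1 - 0.39z + 0.728z^2 - 0.138z^3.
Invertibility requires all roots to lie outside the unit circle, i.e. |z| > 1 for every root.
Degree 3: look for a simple real root z0 first, then factor out (1 - z/z0) and solve the remaining quadratic.
Testing z0 = 5: P(5) = 1 + (-0.39)(5) + (0.728)(5)^2 + (-0.138)(5)^3
  = 1 + (-1.95) + (18.2) + (-17.25) = 0.  So z_0 = 5 is a root, |z_0| = 5.
Divide out the factor (1 - 0.2 z) = (1 - z/z0) (since 1/z0 = 0.2):
  P(z) = (1 - 0.2 z)(1 + (-0.19) z + (0.69) z^2)
  [check: z-coef -0.19 - (0.2) = -0.39; z^2-coef 0.69 - (0.2)(-0.19) = 0.728; z^3-coef -(0.2)(0.69) = -0.138.]
Remaining roots from the quadratic factor 1 + (-0.19) z + (0.69) z^2:
  Set 1 + (-0.19) z + (0.69) z^2 = 0, i.e. a z^2 + b z + c = 0 with a = 0.69, b = -0.19, c = 1.
  Discriminant D = b^2 - 4ac = (-0.19)^2 - 4*(0.69)*1 = 0.0361 - (2.76) = -2.7239.
  D < 0, so the roots are the complex-conjugate pair z = (-b +/- i sqrt(-D)) / (2a) = 0.1377 +/- 1.196i.
  For a conjugate pair |z|^2 = z * conj(z) = (product of roots) = c/a = 1/(0.69) = 1.449275, so |z| = sqrt(1.449275) = 1.2039 for both roots.
Moduli of all roots: 5.0000, 1.2039, 1.2039.
All moduli strictly greater than 1? Yes.
Verdict: Invertible.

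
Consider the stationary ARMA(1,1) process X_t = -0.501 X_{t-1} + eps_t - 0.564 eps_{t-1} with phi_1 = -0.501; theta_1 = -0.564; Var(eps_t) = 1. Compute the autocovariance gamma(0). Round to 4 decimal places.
\gamma(0) = 2.5143

Multiply the model equation by X_{t-k} and take expectations. With theta_0 = psi_0 = 1 and psi_j the MA(infinity) weights, this gives
  gamma(k) - sum_i phi_i gamma(k-i) = c_k,
  c_k = sigma^2 * sum_{j=k..q} theta_j psi_{j-k}   (c_k = 0 for k > q),
using gamma(-m) = gamma(m).
psi-weights needed (psi_j = theta_j + sum_i phi_i psi_{j-i}):
  psi_1 = theta_1 + phi_1 = -0.564 + (-0.501) = -1.065
Right-hand sides:
  c_0 = sigma^2 (1 + theta_1 psi_1) = 1 * (1 + (-0.564)(-1.065)) = 1 * 1.60066 = 1.60066
  c_1 = sigma^2 theta_1 = 1 * (-0.564) = -0.564
  c_2 = 0
Equations for k = 0 and k = 1 (AR order 1):
  gamma(0) = phi_1 gamma(1) + c_0
  gamma(1) = phi_1 gamma(0) + c_1
Substituting the second into the first: gamma(0) (1 - phi_1^2) = c_0 + phi_1 c_1, so
  gamma(0) = (c_0 + phi_1 c_1) / (1 - phi_1^2) = (1.60066 + (-0.501)(-0.564)) / (1 - (-0.501)^2) = 1.883224 / 0.748999 = 2.514321.
Therefore gamma(0) = 2.5143 (to 4 decimal places).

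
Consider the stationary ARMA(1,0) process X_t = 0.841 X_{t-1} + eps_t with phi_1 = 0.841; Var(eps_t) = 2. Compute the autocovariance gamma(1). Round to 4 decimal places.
\gamma(1) = 5.7461

Multiply the model equation by X_{t-k} and take expectations. With theta_0 = psi_0 = 1 and psi_j the MA(infinity) weights, this gives
  gamma(k) - sum_i phi_i gamma(k-i) = c_k,
  c_k = sigma^2 * sum_{j=k..q} theta_j psi_{j-k}   (c_k = 0 for k > q),
using gamma(-m) = gamma(m).
Pure AR (q = 0): c_0 = sigma^2 = 2, c_k = 0 for k >= 1.
Equations for k = 0 and k = 1 (AR order 1):
  gamma(0) = phi_1 gamma(1) + c_0
  gamma(1) = phi_1 gamma(0) + c_1
Substituting the second into the first: gamma(0) (1 - phi_1^2) = c_0 + phi_1 c_1, so
  gamma(0) = c_0 / (1 - phi_1^2) = 2 / (1 - (0.841)^2) = 2 / 0.292719 = 6.832491.
  gamma(1) = phi_1 gamma(0) = (0.841)(6.832491) = 5.746125.
Therefore gamma(1) = 5.7461 (to 4 decimal places).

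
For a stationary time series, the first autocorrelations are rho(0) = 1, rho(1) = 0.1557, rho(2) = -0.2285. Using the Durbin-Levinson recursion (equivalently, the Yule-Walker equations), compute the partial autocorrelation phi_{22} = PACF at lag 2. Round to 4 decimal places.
\phi_{22} = -0.2590

The PACF at lag k is phi_{kk}, the last component of the solution
to the Yule-Walker system G_k phi = r_k where
  (G_k)_{ij} = rho(|i - j|), (r_k)_i = rho(i), i,j = 1..k.
Equivalently, Durbin-Levinson gives phi_{kk} iteratively:
  phi_{11} = rho(1)
  phi_{kk} = [rho(k) - sum_{j=1..k-1} phi_{k-1,j} rho(k-j)]
            / [1 - sum_{j=1..k-1} phi_{k-1,j} rho(j)],
  phi_{k,j} = phi_{k-1,j} - phi_{kk} phi_{k-1,k-j},  j = 1..k-1.
Step k = 1:
  phi_11 = rho(1) = 0.1557.
Step k = 2:
  phi_22 = [rho(2) - phi_11 rho(1)] / [1 - phi_11 rho(1)] = [-0.2285 - (0.1557)(0.1557)] / [1 - (0.1557)(0.1557)]
         = -0.25274249 / 0.97575751 = -0.259.
Therefore phi_{22} = -0.2590.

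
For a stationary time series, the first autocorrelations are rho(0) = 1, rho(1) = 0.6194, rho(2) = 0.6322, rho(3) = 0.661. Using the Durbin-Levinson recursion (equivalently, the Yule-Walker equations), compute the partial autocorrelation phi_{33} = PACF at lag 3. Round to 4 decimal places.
\phi_{33} = 0.3440

The PACF at lag k is phi_{kk}, the last component of the solution
to the Yule-Walker system G_k phi = r_k where
  (G_k)_{ij} = rho(|i - j|), (r_k)_i = rho(i), i,j = 1..k.
Equivalently, Durbin-Levinson gives phi_{kk} iteratively:
  phi_{11} = rho(1)
  phi_{kk} = [rho(k) - sum_{j=1..k-1} phi_{k-1,j} rho(k-j)]
            / [1 - sum_{j=1..k-1} phi_{k-1,j} rho(j)],
  phi_{k,j} = phi_{k-1,j} - phi_{kk} phi_{k-1,k-j},  j = 1..k-1.
Step k = 1:
  phi_11 = rho(1) = 0.6194.
Step k = 2:
  phi_22 = [rho(2) - phi_11 rho(1)] / [1 - phi_11 rho(1)] = [0.6322 - (0.6194)(0.6194)] / [1 - (0.6194)(0.6194)]
         = 0.24854364 / 0.61634364 = 0.403255.
  Update: phi_21 = phi_11 - phi_22 phi_11 = 0.6194 - (0.403255)(0.6194) = 0.369624.
Step k = 3:
  phi_33 = [rho(3) - phi_21 rho(2) - phi_22 rho(1)] / [1 - phi_21 rho(1) - phi_22 rho(2)]
    numerator   = 0.661 - (0.369624)(0.6322) - (0.403255)(0.6194) = 0.17754766
    denominator = 1 - (0.369624)(0.6194) - (0.403255)(0.6322) = 0.51611718
  phi_33 = 0.17754766 / 0.51611718 = 0.344.
Therefore phi_{33} = 0.3440.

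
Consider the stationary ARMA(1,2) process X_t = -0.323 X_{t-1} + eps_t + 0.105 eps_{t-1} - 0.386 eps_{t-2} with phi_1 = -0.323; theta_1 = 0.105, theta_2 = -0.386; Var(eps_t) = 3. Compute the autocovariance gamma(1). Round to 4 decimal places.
\gamma(1) = -0.5554

Multiply the model equation by X_{t-k} and take expectations. With theta_0 = psi_0 = 1 and psi_j the MA(infinity) weights, this gives
  gamma(k) - sum_i phi_i gamma(k-i) = c_k,
  c_k = sigma^2 * sum_{j=k..q} theta_j psi_{j-k}   (c_k = 0 for k > q),
using gamma(-m) = gamma(m).
psi-weights needed (psi_j = theta_j + sum_i phi_i psi_{j-i}):
  psi_1 = theta_1 + phi_1 = 0.105 + (-0.323) = -0.218
  psi_2 = theta_2 + phi_1 psi_1 = -0.386 + (-0.323)(-0.218) = -0.315586
Right-hand sides:
  c_0 = sigma^2 (1 + theta_1 psi_1 + theta_2 psi_2) = 3 * (1 + (0.105)(-0.218) + (-0.386)(-0.315586)) = 3 * 1.098926 = 3.296779
  c_1 = sigma^2 (theta_1 + theta_2 psi_1) = 3 * (0.105 + (-0.386)(-0.218)) = 0.567444
  c_2 = sigma^2 theta_2 = 3 * (-0.386) = -1.158
Equations for k = 0 and k = 1 (AR order 1):
  gamma(0) = phi_1 gamma(1) + c_0
  gamma(1) = phi_1 gamma(0) + c_1
Substituting the second into the first: gamma(0) (1 - phi_1^2) = c_0 + phi_1 c_1, so
  gamma(0) = (c_0 + phi_1 c_1) / (1 - phi_1^2) = (3.296779 + (-0.323)(0.567444)) / (1 - (-0.323)^2) = 3.113494 / 0.895671 = 3.476158.
  gamma(1) = phi_1 gamma(0) + c_1 = (-0.323)(3.476158) + (0.567444) = -0.555355.
Therefore gamma(1) = -0.5554 (to 4 decimal places).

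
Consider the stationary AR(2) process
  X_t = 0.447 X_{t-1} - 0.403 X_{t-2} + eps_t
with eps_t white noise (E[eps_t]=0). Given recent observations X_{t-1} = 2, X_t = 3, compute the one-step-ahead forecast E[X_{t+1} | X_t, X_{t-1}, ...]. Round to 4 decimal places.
E[X_{t+1} \mid \mathcal F_t] = 0.5350

For an AR(p) model X_t = c + sum_i phi_i X_{t-i} + eps_t, the
one-step-ahead conditional mean is
  E[X_{t+1} | X_t, ...] = c + sum_i phi_i X_{t+1-i}.
Substitute known values:
  E[X_{t+1} | ...] = (0.447) * (3) + (-0.403) * (2)
                   = 0.5350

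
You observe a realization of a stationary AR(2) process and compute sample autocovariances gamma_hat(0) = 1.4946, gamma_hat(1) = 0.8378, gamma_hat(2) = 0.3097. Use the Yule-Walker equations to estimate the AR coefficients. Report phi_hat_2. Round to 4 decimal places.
\hat\phi_{2} = -0.1560

The Yule-Walker equations for an AR(p) process read, in matrix form,
  Gamma_p phi = r_p,   with   (Gamma_p)_{ij} = gamma(|i - j|),
                       (r_p)_i = gamma(i),   i,j = 1..p.
Substitute the sample gammas (Toeplitz matrix and right-hand side of size 2):
  Gamma_p = [[1.4946, 0.8378], [0.8378, 1.4946]]
  r_p     = [0.8378, 0.3097]
Written out:
  1.4946 phi_1 + 0.8378 phi_2 = 0.8378
  0.8378 phi_1 + 1.4946 phi_2 = 0.3097
Solve by Cramer's rule:
  det = gamma(0)^2 - gamma(1)^2 = (1.4946)^2 - (0.8378)^2 = 2.23382916 - 0.70190884 = 1.53192032
  phi_hat_1 = [gamma(1) gamma(0) - gamma(1) gamma(2)] / det = [(0.8378)(1.4946) - (0.8378)(0.3097)] / 1.53192032 = 0.99270922 / 1.53192032 = 0.648
  phi_hat_2 = [gamma(0) gamma(2) - gamma(1)^2] / det = [(1.4946)(0.3097) - (0.8378)^2] / 1.53192032 = -0.23903122 / 1.53192032 = -0.156
So phi_hat = [0.6480, -0.1560].
Therefore phi_hat_2 = -0.1560.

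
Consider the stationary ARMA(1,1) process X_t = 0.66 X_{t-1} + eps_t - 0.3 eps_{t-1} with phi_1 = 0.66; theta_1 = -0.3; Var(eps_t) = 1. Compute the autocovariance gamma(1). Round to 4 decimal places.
\gamma(1) = 0.5116

Multiply the model equation by X_{t-k} and take expectations. With theta_0 = psi_0 = 1 and psi_j the MA(infinity) weights, this gives
  gamma(k) - sum_i phi_i gamma(k-i) = c_k,
  c_k = sigma^2 * sum_{j=k..q} theta_j psi_{j-k}   (c_k = 0 for k > q),
using gamma(-m) = gamma(m).
psi-weights needed (psi_j = theta_j + sum_i phi_i psi_{j-i}):
  psi_1 = theta_1 + phi_1 = -0.3 + (0.66) = 0.36
Right-hand sides:
  c_0 = sigma^2 (1 + theta_1 psi_1) = 1 * (1 + (-0.3)(0.36)) = 1 * 0.892 = 0.892
  c_1 = sigma^2 theta_1 = 1 * (-0.3) = -0.3
  c_2 = 0
Equations for k = 0 and k = 1 (AR order 1):
  gamma(0) = phi_1 gamma(1) + c_0
  gamma(1) = phi_1 gamma(0) + c_1
Substituting the second into the first: gamma(0) (1 - phi_1^2) = c_0 + phi_1 c_1, so
  gamma(0) = (c_0 + phi_1 c_1) / (1 - phi_1^2) = (0.892 + (0.66)(-0.3)) / (1 - (0.66)^2) = 0.694 / 0.5644 = 1.229624.
  gamma(1) = phi_1 gamma(0) + c_1 = (0.66)(1.229624) + (-0.3) = 0.511552.
Therefore gamma(1) = 0.5116 (to 4 decimal places).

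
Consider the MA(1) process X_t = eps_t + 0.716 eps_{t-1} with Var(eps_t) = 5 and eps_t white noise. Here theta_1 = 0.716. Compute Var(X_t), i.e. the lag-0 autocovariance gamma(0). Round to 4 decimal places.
\gamma(0) = 7.5633

For an MA(q) process X_t = eps_t + sum_i theta_i eps_{t-i} with
Var(eps_t) = sigma^2, the variance is
  gamma(0) = sigma^2 * (1 + sum_i theta_i^2).
  sum_i theta_i^2 = (0.716)^2 = 0.512656.
  gamma(0) = 5 * (1 + 0.512656) = 5 * 1.512656 = 7.56328, which rounds to 7.5633.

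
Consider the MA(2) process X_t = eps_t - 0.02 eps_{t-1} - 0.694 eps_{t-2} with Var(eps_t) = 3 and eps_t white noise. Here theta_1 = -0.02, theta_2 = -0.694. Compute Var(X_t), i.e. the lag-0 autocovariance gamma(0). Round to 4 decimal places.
\gamma(0) = 4.4461

For an MA(q) process X_t = eps_t + sum_i theta_i eps_{t-i} with
Var(eps_t) = sigma^2, the variance is
  gamma(0) = sigma^2 * (1 + sum_i theta_i^2).
  sum_i theta_i^2 = (-0.02)^2 + (-0.694)^2 = 0.0004 + 0.481636 = 0.482036.
  gamma(0) = 3 * (1 + 0.482036) = 3 * 1.482036 = 4.446108, which rounds to 4.4461.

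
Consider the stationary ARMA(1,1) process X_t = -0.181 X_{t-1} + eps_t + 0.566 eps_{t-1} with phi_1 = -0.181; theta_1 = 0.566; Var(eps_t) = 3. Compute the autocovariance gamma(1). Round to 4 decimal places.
\gamma(1) = 1.0718

Multiply the model equation by X_{t-k} and take expectations. With theta_0 = psi_0 = 1 and psi_j the MA(infinity) weights, this gives
  gamma(k) - sum_i phi_i gamma(k-i) = c_k,
  c_k = sigma^2 * sum_{j=k..q} theta_j psi_{j-k}   (c_k = 0 for k > q),
using gamma(-m) = gamma(m).
psi-weights needed (psi_j = theta_j + sum_i phi_i psi_{j-i}):
  psi_1 = theta_1 + phi_1 = 0.566 + (-0.181) = 0.385
Right-hand sides:
  c_0 = sigma^2 (1 + theta_1 psi_1) = 3 * (1 + (0.566)(0.385)) = 3 * 1.21791 = 3.65373
  c_1 = sigma^2 theta_1 = 3 * (0.566) = 1.698
  c_2 = 0
Equations for k = 0 and k = 1 (AR order 1):
  gamma(0) = phi_1 gamma(1) + c_0
  gamma(1) = phi_1 gamma(0) + c_1
Substituting the second into the first: gamma(0) (1 - phi_1^2) = c_0 + phi_1 c_1, so
  gamma(0) = (c_0 + phi_1 c_1) / (1 - phi_1^2) = (3.65373 + (-0.181)(1.698)) / (1 - (-0.181)^2) = 3.346392 / 0.967239 = 3.459736.
  gamma(1) = phi_1 gamma(0) + c_1 = (-0.181)(3.459736) + (1.698) = 1.071788.
Therefore gamma(1) = 1.0718 (to 4 decimal places).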